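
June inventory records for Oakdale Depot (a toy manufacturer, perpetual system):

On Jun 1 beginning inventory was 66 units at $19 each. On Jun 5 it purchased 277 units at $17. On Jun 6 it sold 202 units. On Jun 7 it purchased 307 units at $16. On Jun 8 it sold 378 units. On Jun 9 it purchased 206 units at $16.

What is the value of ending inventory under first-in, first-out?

Jun 6, 202 sold [FIFO — oldest first]: 66 @ $19 + 136 @ $17 = $3,566
Jun 8, 378 sold [FIFO — oldest first]: 141 @ $17 + 237 @ $16 = $6,189
Total COGS = $3,566 + $6,189 = $9,755
Ending inventory: 70 @ $16 + 206 @ $16 = $4,416
Check: goods available $14,171 = COGS $9,755 + ending $4,416

Ending inventory = $4,416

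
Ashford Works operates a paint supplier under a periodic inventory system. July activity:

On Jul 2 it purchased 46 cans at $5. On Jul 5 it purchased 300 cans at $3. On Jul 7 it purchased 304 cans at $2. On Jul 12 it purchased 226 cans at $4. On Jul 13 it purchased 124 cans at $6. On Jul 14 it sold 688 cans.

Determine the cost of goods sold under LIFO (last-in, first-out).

Jul 14, 688 sold [LIFO — newest first]: 124 @ $6 + 226 @ $4 + 304 @ $2 + 34 @ $3 = $2,358
Ending inventory: 46 @ $5 + 266 @ $3 = $1,028

COGS = $2,358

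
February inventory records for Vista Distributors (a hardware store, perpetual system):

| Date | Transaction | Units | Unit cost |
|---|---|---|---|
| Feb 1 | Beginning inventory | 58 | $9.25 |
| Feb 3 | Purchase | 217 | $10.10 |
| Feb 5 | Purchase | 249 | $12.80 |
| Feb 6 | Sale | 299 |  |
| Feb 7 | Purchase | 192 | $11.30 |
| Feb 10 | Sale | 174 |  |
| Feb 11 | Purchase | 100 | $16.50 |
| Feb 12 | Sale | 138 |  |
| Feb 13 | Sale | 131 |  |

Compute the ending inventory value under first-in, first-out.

Feb 6, 299 sold [FIFO — oldest first]: 58 @ $9.25 + 217 @ $10.10 + 24 @ $12.80 = $3,035.40
Feb 10, 174 sold [FIFO — oldest first]: 174 @ $12.80 = $2,227.20
Feb 12, 138 sold [FIFO — oldest first]: 51 @ $12.80 + 87 @ $11.30 = $1,635.90
Feb 13, 131 sold [FIFO — oldest first]: 105 @ $11.30 + 26 @ $16.50 = $1,615.50
Total COGS = $3,035.40 + $2,227.20 + $1,635.90 + $1,615.50 = $8,514.00
Ending inventory: 74 @ $16.50 = $1,221.00
Check: goods available $9,735.00 = COGS $8,514.00 + ending $1,221.00

Ending inventory = $1,221.00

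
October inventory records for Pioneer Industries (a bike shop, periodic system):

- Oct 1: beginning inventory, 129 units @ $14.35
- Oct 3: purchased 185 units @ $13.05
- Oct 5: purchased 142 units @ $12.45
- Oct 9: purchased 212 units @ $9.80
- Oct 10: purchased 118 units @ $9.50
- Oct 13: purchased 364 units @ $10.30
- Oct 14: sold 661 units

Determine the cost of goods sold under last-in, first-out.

COGS = $6,624.40

Oct 14, 661 sold [LIFO — newest first]: 364 @ $10.30 + 118 @ $9.50 + 179 @ $9.80 = $6,624.40
Ending inventory: 129 @ $14.35 + 185 @ $13.05 + 142 @ $12.45 + 33 @ $9.80 = $6,356.70
Check: goods available $12,981.10 = COGS $6,624.40 + ending $6,356.70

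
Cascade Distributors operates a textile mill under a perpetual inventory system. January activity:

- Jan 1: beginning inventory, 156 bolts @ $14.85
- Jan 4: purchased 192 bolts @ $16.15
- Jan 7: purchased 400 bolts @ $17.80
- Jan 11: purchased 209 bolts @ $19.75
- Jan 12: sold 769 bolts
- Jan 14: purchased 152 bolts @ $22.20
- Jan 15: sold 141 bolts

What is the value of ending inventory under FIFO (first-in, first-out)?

Jan 12, 769 sold [FIFO — oldest first]: 156 @ $14.85 + 192 @ $16.15 + 400 @ $17.80 + 21 @ $19.75 = $12,952.15
Jan 15, 141 sold [FIFO — oldest first]: 141 @ $19.75 = $2,784.75
Total COGS = $12,952.15 + $2,784.75 = $15,736.90
Ending inventory: 47 @ $19.75 + 152 @ $22.20 = $4,302.65

Ending inventory = $4,302.65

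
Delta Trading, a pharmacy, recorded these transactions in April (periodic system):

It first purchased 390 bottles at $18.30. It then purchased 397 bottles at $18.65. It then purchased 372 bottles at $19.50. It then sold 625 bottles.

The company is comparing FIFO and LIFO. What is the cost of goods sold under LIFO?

COGS = $11,972.45

FIFO COGS: 390 @ $18.30 + 235 @ $18.65 = $11,519.75
LIFO COGS: 372 @ $19.50 + 253 @ $18.65 = $11,972.45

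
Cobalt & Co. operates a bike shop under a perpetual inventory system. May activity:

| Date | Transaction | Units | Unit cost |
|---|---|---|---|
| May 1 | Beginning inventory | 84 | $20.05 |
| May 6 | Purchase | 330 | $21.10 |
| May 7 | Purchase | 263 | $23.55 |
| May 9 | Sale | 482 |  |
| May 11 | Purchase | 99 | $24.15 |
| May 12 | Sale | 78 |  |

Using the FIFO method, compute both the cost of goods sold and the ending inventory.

COGS = $12,085.50; ending inventory = $5,146.20

May 9, 482 sold [FIFO — oldest first]: 84 @ $20.05 + 330 @ $21.10 + 68 @ $23.55 = $10,248.60
May 12, 78 sold [FIFO — oldest first]: 78 @ $23.55 = $1,836.90
Total COGS = $10,248.60 + $1,836.90 = $12,085.50
Ending inventory: 117 @ $23.55 + 99 @ $24.15 = $5,146.20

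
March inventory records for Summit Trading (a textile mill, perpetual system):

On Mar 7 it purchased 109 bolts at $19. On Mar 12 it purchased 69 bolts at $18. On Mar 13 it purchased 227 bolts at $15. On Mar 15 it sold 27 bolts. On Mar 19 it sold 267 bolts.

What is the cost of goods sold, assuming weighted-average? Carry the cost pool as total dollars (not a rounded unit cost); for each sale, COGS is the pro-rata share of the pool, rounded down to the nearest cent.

After Mar 7: 109 on hand, pool $2,071.00 (≈ $19.0000 each)
After Mar 12: 178 on hand, pool $3,313.00 (≈ $18.6124 each)
After Mar 13: 405 on hand, pool $6,718.00 (≈ $16.5877 each)
Mar 15, sell 27: 27/405 × $6,718.00 → $447.86
Mar 19, sell 267: 267/378 × $6,270.14 → $4,428.90
Total COGS = $447.86 + $4,428.90 = $4,876.76
Ending inventory (cost pool remaining) = $1,841.24
Check: goods available $6,718.00 = COGS $4,876.76 + ending $1,841.24

COGS = $4,876.76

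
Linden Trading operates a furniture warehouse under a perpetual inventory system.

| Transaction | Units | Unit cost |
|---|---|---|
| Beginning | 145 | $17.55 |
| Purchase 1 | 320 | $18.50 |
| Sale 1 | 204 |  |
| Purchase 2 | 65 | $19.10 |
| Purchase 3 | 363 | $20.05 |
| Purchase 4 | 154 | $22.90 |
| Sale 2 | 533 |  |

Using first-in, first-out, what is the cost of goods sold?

Sale 1 (204) [FIFO — oldest first]: 145 @ $17.55 + 59 @ $18.50 = $3,636.25
Sale 2 (533) [FIFO — oldest first]: 261 @ $18.50 + 65 @ $19.10 + 207 @ $20.05 = $10,220.35
Total COGS = $3,636.25 + $10,220.35 = $13,856.60
Ending inventory: 156 @ $20.05 + 154 @ $22.90 = $6,654.40

COGS = $13,856.60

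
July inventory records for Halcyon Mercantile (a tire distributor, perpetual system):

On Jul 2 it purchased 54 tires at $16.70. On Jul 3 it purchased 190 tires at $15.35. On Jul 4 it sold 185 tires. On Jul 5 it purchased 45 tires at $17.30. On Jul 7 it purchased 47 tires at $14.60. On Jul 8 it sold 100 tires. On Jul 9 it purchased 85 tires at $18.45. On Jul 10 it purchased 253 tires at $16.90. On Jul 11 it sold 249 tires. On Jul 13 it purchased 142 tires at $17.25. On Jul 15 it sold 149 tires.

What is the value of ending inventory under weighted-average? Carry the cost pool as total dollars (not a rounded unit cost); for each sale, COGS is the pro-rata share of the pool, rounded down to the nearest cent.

After Jul 2: 54 on hand, pool $901.80 (≈ $16.7000 each)
After Jul 3: 244 on hand, pool $3,818.30 (≈ $15.6488 each)
Jul 4, sell 185: 185/244 × $3,818.30 → $2,895.02
After Jul 5: 104 on hand, pool $1,701.78 (≈ $16.3633 each)
After Jul 7: 151 on hand, pool $2,387.98 (≈ $15.8144 each)
Jul 8, sell 100: 100/151 × $2,387.98 → $1,581.44
After Jul 9: 136 on hand, pool $2,374.79 (≈ $17.4617 each)
After Jul 10: 389 on hand, pool $6,650.49 (≈ $17.0964 each)
Jul 11, sell 249: 249/389 × $6,650.49 → $4,256.99
After Jul 13: 282 on hand, pool $4,843.00 (≈ $17.1738 each)
Jul 15, sell 149: 149/282 × $4,843.00 → $2,558.89
Total COGS = $2,895.02 + $1,581.44 + $4,256.99 + $2,558.89 = $11,292.34
Ending inventory (cost pool remaining) = $2,284.11

Ending inventory = $2,284.11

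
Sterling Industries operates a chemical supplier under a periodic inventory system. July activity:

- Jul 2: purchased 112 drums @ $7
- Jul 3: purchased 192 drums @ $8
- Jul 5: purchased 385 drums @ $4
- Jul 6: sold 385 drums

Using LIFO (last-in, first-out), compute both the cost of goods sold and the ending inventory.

COGS = $1,540; ending inventory = $2,320

Jul 6, 385 sold [LIFO — newest first]: 385 @ $4 = $1,540
Ending inventory: 112 @ $7 + 192 @ $8 = $2,320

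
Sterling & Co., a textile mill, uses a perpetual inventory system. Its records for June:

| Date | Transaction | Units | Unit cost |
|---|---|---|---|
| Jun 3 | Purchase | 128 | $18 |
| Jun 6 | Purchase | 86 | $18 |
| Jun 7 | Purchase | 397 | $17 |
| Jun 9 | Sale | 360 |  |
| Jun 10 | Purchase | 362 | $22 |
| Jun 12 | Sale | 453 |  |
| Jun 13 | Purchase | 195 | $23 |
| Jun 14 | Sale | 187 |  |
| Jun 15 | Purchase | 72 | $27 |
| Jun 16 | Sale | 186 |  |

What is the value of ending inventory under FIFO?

Jun 9, 360 sold [FIFO — oldest first]: 128 @ $18 + 86 @ $18 + 146 @ $17 = $6,334
Jun 12, 453 sold [FIFO — oldest first]: 251 @ $17 + 202 @ $22 = $8,711
Jun 14, 187 sold [FIFO — oldest first]: 160 @ $22 + 27 @ $23 = $4,141
Jun 16, 186 sold [FIFO — oldest first]: 168 @ $23 + 18 @ $27 = $4,350
Total COGS = $6,334 + $8,711 + $4,141 + $4,350 = $23,536
Ending inventory: 54 @ $27 = $1,458
Check: goods available $24,994 = COGS $23,536 + ending $1,458

Ending inventory = $1,458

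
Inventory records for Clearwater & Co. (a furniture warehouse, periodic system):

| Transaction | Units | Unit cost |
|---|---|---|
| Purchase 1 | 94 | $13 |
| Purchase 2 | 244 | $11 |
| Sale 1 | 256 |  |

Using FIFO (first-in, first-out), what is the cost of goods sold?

COGS = $3,004

Sale 1 (256) [FIFO — oldest first]: 94 @ $13 + 162 @ $11 = $3,004
Ending inventory: 82 @ $11 = $902
Check: goods available $3,906 = COGS $3,004 + ending $902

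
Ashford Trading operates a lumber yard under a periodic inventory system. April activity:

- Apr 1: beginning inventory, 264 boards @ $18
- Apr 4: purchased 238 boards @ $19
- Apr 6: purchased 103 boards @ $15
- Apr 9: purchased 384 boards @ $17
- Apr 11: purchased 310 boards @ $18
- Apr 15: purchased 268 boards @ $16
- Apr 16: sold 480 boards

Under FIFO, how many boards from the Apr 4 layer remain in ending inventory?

Apr 16, 480 sold [FIFO — oldest first]: 264 @ $18 + 216 @ $19 = $8,856
Ending inventory: 22 @ $19 + 103 @ $15 + 384 @ $17 + 310 @ $18 + 268 @ $16 = $18,359

22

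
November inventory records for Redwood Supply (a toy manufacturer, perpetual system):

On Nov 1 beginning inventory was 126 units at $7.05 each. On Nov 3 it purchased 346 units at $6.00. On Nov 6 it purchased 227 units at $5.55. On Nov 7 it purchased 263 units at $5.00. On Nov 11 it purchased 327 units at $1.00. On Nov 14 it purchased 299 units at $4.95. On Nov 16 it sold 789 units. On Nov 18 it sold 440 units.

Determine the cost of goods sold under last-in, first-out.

Nov 16, 789 sold [LIFO — newest first]: 299 @ $4.95 + 327 @ $1.00 + 163 @ $5.00 = $2,622.05
Nov 18, 440 sold [LIFO — newest first]: 100 @ $5.00 + 227 @ $5.55 + 113 @ $6.00 = $2,437.85
Total COGS = $2,622.05 + $2,437.85 = $5,059.90
Ending inventory: 126 @ $7.05 + 233 @ $6.00 = $2,286.30

COGS = $5,059.90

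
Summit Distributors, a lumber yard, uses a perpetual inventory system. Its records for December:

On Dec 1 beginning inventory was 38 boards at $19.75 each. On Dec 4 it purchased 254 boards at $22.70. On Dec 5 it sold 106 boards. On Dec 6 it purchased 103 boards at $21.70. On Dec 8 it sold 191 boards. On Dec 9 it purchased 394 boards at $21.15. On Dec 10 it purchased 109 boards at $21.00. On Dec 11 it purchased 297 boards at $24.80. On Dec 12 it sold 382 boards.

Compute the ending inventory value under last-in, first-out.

Dec 5, 106 sold [LIFO — newest first]: 106 @ $22.70 = $2,406.20
Dec 8, 191 sold [LIFO — newest first]: 103 @ $21.70 + 88 @ $22.70 = $4,232.70
Dec 12, 382 sold [LIFO — newest first]: 297 @ $24.80 + 85 @ $21.00 = $9,150.60
Total COGS = $2,406.20 + $4,232.70 + $9,150.60 = $15,789.50
Ending inventory: 38 @ $19.75 + 60 @ $22.70 + 394 @ $21.15 + 24 @ $21.00 = $10,949.60

Ending inventory = $10,949.60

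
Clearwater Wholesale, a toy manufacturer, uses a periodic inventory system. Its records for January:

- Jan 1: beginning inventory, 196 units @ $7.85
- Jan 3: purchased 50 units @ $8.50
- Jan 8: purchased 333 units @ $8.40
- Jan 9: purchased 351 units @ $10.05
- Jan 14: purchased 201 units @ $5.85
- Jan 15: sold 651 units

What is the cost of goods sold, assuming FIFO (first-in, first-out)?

COGS = $5,484.40

Jan 15, 651 sold [FIFO — oldest first]: 196 @ $7.85 + 50 @ $8.50 + 333 @ $8.40 + 72 @ $10.05 = $5,484.40
Ending inventory: 279 @ $10.05 + 201 @ $5.85 = $3,979.80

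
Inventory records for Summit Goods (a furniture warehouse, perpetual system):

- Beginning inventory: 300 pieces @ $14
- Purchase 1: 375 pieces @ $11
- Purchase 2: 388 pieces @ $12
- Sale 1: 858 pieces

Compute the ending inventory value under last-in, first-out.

Ending inventory = $2,870

Sale 1 (858) [LIFO — newest first]: 388 @ $12 + 375 @ $11 + 95 @ $14 = $10,111
Ending inventory: 205 @ $14 = $2,870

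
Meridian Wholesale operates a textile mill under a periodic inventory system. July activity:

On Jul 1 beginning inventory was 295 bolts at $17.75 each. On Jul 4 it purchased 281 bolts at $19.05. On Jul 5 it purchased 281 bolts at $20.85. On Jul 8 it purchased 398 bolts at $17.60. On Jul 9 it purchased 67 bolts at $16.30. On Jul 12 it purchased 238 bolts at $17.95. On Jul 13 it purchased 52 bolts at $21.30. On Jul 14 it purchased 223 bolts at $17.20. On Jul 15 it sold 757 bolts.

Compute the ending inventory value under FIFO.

Jul 15, 757 sold [FIFO — oldest first]: 295 @ $17.75 + 281 @ $19.05 + 181 @ $20.85 = $14,363.15
Ending inventory: 100 @ $20.85 + 398 @ $17.60 + 67 @ $16.30 + 238 @ $17.95 + 52 @ $21.30 + 223 @ $17.20 = $19,397.20

Ending inventory = $19,397.20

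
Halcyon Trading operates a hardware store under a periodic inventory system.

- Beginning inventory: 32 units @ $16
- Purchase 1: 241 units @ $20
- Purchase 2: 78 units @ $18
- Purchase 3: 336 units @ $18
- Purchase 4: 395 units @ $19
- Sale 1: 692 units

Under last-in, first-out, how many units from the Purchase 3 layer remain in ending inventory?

Sale 1 (692) [LIFO — newest first]: 395 @ $19 + 297 @ $18 = $12,851
Ending inventory: 32 @ $16 + 241 @ $20 + 78 @ $18 + 39 @ $18 = $7,438

39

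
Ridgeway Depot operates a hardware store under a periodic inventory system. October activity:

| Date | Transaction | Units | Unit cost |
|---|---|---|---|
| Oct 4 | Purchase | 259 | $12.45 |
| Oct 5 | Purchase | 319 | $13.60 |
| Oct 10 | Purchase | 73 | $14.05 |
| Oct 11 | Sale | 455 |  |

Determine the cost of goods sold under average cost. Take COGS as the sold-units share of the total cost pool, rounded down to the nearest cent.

Oct 11, sell 455: 455/651 × $8,588.60 → $6,002.78
Ending inventory (cost pool remaining) = $2,585.82

COGS = $6,002.78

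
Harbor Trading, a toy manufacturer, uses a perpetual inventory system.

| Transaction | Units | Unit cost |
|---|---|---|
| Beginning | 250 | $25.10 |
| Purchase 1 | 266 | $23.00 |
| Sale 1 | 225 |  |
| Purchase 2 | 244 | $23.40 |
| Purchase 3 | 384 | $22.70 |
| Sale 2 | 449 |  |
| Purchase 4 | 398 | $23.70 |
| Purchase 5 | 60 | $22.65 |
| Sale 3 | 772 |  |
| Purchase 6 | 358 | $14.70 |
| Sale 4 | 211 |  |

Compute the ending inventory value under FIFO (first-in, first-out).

Ending inventory = $4,454.10

Sale 1 (225) [FIFO — oldest first]: 225 @ $25.10 = $5,647.50
Sale 2 (449) [FIFO — oldest first]: 25 @ $25.10 + 266 @ $23.00 + 158 @ $23.40 = $10,442.70
Sale 3 (772) [FIFO — oldest first]: 86 @ $23.40 + 384 @ $22.70 + 302 @ $23.70 = $17,886.60
Sale 4 (211) [FIFO — oldest first]: 96 @ $23.70 + 60 @ $22.65 + 55 @ $14.70 = $4,442.70
Total COGS = $5,647.50 + $10,442.70 + $17,886.60 + $4,442.70 = $38,419.50
Ending inventory: 303 @ $14.70 = $4,454.10
Check: goods available $42,873.60 = COGS $38,419.50 + ending $4,454.10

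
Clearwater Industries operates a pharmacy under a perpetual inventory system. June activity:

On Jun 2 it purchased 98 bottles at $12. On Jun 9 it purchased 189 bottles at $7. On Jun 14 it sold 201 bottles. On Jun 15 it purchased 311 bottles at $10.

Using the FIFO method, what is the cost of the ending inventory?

Jun 14, 201 sold [FIFO — oldest first]: 98 @ $12 + 103 @ $7 = $1,897
Ending inventory: 86 @ $7 + 311 @ $10 = $3,712
Check: goods available $5,609 = COGS $1,897 + ending $3,712

Ending inventory = $3,712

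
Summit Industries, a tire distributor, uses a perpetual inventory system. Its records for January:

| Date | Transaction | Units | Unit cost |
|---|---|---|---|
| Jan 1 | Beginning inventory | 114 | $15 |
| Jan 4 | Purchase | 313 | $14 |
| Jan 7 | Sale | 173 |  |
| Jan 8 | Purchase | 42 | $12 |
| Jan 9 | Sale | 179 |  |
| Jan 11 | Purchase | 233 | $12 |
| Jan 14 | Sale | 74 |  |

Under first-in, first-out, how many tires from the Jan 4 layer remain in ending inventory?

1

Jan 7, 173 sold [FIFO — oldest first]: 114 @ $15 + 59 @ $14 = $2,536
Jan 9, 179 sold [FIFO — oldest first]: 179 @ $14 = $2,506
Jan 14, 74 sold [FIFO — oldest first]: 74 @ $14 = $1,036
Total COGS = $2,536 + $2,506 + $1,036 = $6,078
Ending inventory: 1 @ $14 + 42 @ $12 + 233 @ $12 = $3,314
Check: goods available $9,392 = COGS $6,078 + ending $3,314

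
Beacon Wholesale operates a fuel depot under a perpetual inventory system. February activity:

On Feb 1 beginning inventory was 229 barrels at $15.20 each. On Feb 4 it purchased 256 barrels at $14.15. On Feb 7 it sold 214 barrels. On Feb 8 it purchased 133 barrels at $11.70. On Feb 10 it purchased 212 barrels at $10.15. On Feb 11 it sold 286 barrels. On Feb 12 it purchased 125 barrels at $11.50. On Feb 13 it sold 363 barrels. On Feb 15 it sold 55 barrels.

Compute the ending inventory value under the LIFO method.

Feb 7, 214 sold [LIFO — newest first]: 214 @ $14.15 = $3,028.10
Feb 11, 286 sold [LIFO — newest first]: 212 @ $10.15 + 74 @ $11.70 = $3,017.60
Feb 13, 363 sold [LIFO — newest first]: 125 @ $11.50 + 59 @ $11.70 + 42 @ $14.15 + 137 @ $15.20 = $4,804.50
Feb 15, 55 sold [LIFO — newest first]: 55 @ $15.20 = $836.00
Total COGS = $3,028.10 + $3,017.60 + $4,804.50 + $836.00 = $11,686.20
Ending inventory: 37 @ $15.20 = $562.40

Ending inventory = $562.40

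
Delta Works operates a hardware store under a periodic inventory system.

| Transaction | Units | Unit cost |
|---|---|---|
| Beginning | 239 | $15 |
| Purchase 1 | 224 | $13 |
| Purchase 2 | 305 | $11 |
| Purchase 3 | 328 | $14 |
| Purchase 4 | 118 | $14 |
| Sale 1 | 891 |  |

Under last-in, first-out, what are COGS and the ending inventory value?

Sale 1 (891) [LIFO — newest first]: 118 @ $14 + 328 @ $14 + 305 @ $11 + 140 @ $13 = $11,419
Ending inventory: 239 @ $15 + 84 @ $13 = $4,677
Check: goods available $16,096 = COGS $11,419 + ending $4,677

COGS = $11,419; ending inventory = $4,677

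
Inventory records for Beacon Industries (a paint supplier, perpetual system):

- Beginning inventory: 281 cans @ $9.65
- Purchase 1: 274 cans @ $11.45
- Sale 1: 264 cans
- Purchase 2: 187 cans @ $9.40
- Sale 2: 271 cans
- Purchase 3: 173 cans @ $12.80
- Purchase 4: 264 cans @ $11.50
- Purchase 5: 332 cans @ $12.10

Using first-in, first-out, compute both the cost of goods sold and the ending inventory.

COGS = $5,619.95; ending inventory = $11,254.40

Sale 1 (264) [FIFO — oldest first]: 264 @ $9.65 = $2,547.60
Sale 2 (271) [FIFO — oldest first]: 17 @ $9.65 + 254 @ $11.45 = $3,072.35
Total COGS = $2,547.60 + $3,072.35 = $5,619.95
Ending inventory: 20 @ $11.45 + 187 @ $9.40 + 173 @ $12.80 + 264 @ $11.50 + 332 @ $12.10 = $11,254.40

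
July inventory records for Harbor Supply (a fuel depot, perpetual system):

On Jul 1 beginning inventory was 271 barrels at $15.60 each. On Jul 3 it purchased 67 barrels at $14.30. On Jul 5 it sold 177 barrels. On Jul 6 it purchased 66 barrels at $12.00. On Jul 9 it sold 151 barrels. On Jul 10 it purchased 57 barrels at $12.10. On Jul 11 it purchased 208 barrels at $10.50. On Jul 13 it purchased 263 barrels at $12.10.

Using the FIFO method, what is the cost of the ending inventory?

Jul 5, 177 sold [FIFO — oldest first]: 177 @ $15.60 = $2,761.20
Jul 9, 151 sold [FIFO — oldest first]: 94 @ $15.60 + 57 @ $14.30 = $2,281.50
Total COGS = $2,761.20 + $2,281.50 = $5,042.70
Ending inventory: 10 @ $14.30 + 66 @ $12.00 + 57 @ $12.10 + 208 @ $10.50 + 263 @ $12.10 = $6,991.00

Ending inventory = $6,991.00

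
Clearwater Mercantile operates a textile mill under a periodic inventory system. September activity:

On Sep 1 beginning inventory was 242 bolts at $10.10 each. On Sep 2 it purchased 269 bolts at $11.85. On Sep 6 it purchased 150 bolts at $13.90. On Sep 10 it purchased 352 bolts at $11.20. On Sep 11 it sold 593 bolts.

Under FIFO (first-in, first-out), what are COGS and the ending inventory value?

COGS = $6,771.65; ending inventory = $4,887.60

Sep 11, 593 sold [FIFO — oldest first]: 242 @ $10.10 + 269 @ $11.85 + 82 @ $13.90 = $6,771.65
Ending inventory: 68 @ $13.90 + 352 @ $11.20 = $4,887.60
Check: goods available $11,659.25 = COGS $6,771.65 + ending $4,887.60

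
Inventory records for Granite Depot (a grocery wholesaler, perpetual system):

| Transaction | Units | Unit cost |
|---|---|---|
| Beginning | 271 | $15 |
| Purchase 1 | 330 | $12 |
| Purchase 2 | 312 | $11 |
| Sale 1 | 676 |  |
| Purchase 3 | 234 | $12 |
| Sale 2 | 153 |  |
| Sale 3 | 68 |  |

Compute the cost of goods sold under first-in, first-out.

COGS = $11,281

Sale 1 (676) [FIFO — oldest first]: 271 @ $15 + 330 @ $12 + 75 @ $11 = $8,850
Sale 2 (153) [FIFO — oldest first]: 153 @ $11 = $1,683
Sale 3 (68) [FIFO — oldest first]: 68 @ $11 = $748
Total COGS = $8,850 + $1,683 + $748 = $11,281
Ending inventory: 16 @ $11 + 234 @ $12 = $2,984
Check: goods available $14,265 = COGS $11,281 + ending $2,984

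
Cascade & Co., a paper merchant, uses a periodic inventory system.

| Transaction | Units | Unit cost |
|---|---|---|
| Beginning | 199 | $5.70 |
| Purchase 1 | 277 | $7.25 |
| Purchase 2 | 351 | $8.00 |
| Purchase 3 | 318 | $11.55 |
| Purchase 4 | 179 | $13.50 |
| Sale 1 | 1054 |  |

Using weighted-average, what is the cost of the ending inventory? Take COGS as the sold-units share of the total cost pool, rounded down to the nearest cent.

Ending inventory = $2,455.28

Sale 1, sell 1054: 1054/1324 × $12,039.95 → $9,584.67
Ending inventory (cost pool remaining) = $2,455.28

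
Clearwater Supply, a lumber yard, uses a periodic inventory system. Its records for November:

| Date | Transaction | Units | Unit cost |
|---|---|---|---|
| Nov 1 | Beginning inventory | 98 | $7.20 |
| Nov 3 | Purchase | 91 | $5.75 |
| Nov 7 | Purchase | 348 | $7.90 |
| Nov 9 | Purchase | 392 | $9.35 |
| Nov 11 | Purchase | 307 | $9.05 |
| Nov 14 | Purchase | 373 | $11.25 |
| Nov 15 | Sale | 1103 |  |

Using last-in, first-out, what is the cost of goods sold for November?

Nov 15, 1103 sold [LIFO — newest first]: 373 @ $11.25 + 307 @ $9.05 + 392 @ $9.35 + 31 @ $7.90 = $10,884.70
Ending inventory: 98 @ $7.20 + 91 @ $5.75 + 317 @ $7.90 = $3,733.15
Check: goods available $14,617.85 = COGS $10,884.70 + ending $3,733.15

COGS = $10,884.70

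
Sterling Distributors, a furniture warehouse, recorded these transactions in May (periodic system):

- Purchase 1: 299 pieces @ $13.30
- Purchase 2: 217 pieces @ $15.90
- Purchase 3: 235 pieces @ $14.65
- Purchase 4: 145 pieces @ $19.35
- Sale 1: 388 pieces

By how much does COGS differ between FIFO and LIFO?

$983.90

FIFO COGS: 299 @ $13.30 + 89 @ $15.90 = $5,391.80
LIFO COGS: 145 @ $19.35 + 235 @ $14.65 + 8 @ $15.90 = $6,375.70
Difference = |$5,391.80 − $6,375.70| = $983.90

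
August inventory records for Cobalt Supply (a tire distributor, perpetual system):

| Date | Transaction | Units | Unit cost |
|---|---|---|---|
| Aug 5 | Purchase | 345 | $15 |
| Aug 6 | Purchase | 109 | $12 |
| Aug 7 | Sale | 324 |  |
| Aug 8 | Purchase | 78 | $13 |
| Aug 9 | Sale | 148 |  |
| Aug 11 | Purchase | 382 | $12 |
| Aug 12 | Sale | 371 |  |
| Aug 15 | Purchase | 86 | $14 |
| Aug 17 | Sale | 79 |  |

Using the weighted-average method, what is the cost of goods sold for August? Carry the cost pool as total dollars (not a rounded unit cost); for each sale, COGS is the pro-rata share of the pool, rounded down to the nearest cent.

After Aug 5: 345 on hand, pool $5,175.00 (≈ $15.0000 each)
After Aug 6: 454 on hand, pool $6,483.00 (≈ $14.2797 each)
Aug 7, sell 324: 324/454 × $6,483.00 → $4,626.63
After Aug 8: 208 on hand, pool $2,870.37 (≈ $13.7999 each)
Aug 9, sell 148: 148/208 × $2,870.37 → $2,042.37
After Aug 11: 442 on hand, pool $5,412.00 (≈ $12.2443 each)
Aug 12, sell 371: 371/442 × $5,412.00 → $4,542.65
After Aug 15: 157 on hand, pool $2,073.35 (≈ $13.2061 each)
Aug 17, sell 79: 79/157 × $2,073.35 → $1,043.27
Total COGS = $4,626.63 + $2,042.37 + $4,542.65 + $1,043.27 = $12,254.92
Ending inventory (cost pool remaining) = $1,030.08

COGS = $12,254.92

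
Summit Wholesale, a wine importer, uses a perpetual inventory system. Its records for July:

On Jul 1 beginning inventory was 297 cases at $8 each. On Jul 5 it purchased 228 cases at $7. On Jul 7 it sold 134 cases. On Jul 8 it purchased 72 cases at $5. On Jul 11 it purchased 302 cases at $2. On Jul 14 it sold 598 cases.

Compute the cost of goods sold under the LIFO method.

COGS = $3,600

Jul 7, 134 sold [LIFO — newest first]: 134 @ $7 = $938
Jul 14, 598 sold [LIFO — newest first]: 302 @ $2 + 72 @ $5 + 94 @ $7 + 130 @ $8 = $2,662
Total COGS = $938 + $2,662 = $3,600
Ending inventory: 167 @ $8 = $1,336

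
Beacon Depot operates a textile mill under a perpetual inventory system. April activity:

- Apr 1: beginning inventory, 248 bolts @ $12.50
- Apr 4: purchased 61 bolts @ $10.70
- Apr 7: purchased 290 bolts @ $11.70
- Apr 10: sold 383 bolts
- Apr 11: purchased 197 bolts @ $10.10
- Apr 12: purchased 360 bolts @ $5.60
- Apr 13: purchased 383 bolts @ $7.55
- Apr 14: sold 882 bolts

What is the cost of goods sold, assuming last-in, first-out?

Apr 10, 383 sold [LIFO — newest first]: 290 @ $11.70 + 61 @ $10.70 + 32 @ $12.50 = $4,445.70
Apr 14, 882 sold [LIFO — newest first]: 383 @ $7.55 + 360 @ $5.60 + 139 @ $10.10 = $6,311.55
Total COGS = $4,445.70 + $6,311.55 = $10,757.25
Ending inventory: 216 @ $12.50 + 58 @ $10.10 = $3,285.80

COGS = $10,757.25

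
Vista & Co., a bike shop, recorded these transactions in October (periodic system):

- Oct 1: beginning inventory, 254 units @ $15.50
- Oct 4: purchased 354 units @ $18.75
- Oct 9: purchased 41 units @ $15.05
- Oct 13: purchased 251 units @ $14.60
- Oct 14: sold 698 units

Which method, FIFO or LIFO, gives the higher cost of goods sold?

FIFO

FIFO COGS: 254 @ $15.50 + 354 @ $18.75 + 41 @ $15.05 + 49 @ $14.60 = $11,906.95
LIFO COGS: 251 @ $14.60 + 41 @ $15.05 + 354 @ $18.75 + 52 @ $15.50 = $11,725.15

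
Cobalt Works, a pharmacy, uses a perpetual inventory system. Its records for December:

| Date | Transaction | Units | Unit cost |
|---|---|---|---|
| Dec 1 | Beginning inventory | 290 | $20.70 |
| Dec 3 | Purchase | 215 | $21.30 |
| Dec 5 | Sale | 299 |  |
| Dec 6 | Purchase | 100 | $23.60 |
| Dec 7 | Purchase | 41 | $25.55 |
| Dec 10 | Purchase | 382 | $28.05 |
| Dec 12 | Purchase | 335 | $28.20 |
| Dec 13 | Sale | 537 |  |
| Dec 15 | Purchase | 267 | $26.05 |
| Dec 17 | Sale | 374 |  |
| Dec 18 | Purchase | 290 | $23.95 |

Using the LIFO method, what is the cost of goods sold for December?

COGS = $31,388.10

Dec 5, 299 sold [LIFO — newest first]: 215 @ $21.30 + 84 @ $20.70 = $6,318.30
Dec 13, 537 sold [LIFO — newest first]: 335 @ $28.20 + 202 @ $28.05 = $15,113.10
Dec 17, 374 sold [LIFO — newest first]: 267 @ $26.05 + 107 @ $28.05 = $9,956.70
Total COGS = $6,318.30 + $15,113.10 + $9,956.70 = $31,388.10
Ending inventory: 206 @ $20.70 + 100 @ $23.60 + 41 @ $25.55 + 73 @ $28.05 + 290 @ $23.95 = $16,664.90
Check: goods available $48,053.00 = COGS $31,388.10 + ending $16,664.90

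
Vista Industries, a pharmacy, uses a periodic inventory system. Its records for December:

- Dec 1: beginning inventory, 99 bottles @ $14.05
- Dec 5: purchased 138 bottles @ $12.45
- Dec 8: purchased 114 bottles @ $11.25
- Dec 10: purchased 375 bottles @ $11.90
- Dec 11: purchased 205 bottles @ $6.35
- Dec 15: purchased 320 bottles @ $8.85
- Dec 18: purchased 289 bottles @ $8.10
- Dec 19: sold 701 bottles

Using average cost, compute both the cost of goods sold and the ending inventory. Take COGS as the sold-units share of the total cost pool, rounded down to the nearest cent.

COGS = $6,977.54; ending inventory = $8,351.16

Dec 19, sell 701: 701/1540 × $15,328.70 → $6,977.54
Ending inventory (cost pool remaining) = $8,351.16
Check: goods available $15,328.70 = COGS $6,977.54 + ending $8,351.16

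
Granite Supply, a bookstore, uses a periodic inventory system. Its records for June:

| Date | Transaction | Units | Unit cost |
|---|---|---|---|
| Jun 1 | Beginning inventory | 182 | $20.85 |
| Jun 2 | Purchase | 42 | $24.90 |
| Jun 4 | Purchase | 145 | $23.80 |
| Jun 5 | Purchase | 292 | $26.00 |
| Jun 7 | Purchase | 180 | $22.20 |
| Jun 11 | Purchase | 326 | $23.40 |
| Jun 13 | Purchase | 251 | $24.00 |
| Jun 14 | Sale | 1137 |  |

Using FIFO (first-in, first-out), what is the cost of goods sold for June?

Jun 14, 1137 sold [FIFO — oldest first]: 182 @ $20.85 + 42 @ $24.90 + 145 @ $23.80 + 292 @ $26.00 + 180 @ $22.20 + 296 @ $23.40 = $26,805.90
Ending inventory: 30 @ $23.40 + 251 @ $24.00 = $6,726.00

COGS = $26,805.90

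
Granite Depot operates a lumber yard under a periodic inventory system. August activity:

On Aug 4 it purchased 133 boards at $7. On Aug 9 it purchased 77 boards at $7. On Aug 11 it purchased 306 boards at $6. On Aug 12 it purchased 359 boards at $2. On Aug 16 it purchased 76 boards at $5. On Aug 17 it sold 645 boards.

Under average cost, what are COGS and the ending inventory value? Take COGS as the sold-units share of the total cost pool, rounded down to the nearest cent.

COGS = $2,986.94; ending inventory = $1,417.06

Aug 17, sell 645: 645/951 × $4,404.00 → $2,986.94
Ending inventory (cost pool remaining) = $1,417.06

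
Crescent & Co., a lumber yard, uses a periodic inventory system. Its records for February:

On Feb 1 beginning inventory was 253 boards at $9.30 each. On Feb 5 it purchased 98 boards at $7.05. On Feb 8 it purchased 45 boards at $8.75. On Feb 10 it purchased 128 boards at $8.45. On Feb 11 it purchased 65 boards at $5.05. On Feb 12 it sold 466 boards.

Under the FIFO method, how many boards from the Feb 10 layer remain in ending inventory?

Feb 12, 466 sold [FIFO — oldest first]: 253 @ $9.30 + 98 @ $7.05 + 45 @ $8.75 + 70 @ $8.45 = $4,029.05
Ending inventory: 58 @ $8.45 + 65 @ $5.05 = $818.35
Check: goods available $4,847.40 = COGS $4,029.05 + ending $818.35

58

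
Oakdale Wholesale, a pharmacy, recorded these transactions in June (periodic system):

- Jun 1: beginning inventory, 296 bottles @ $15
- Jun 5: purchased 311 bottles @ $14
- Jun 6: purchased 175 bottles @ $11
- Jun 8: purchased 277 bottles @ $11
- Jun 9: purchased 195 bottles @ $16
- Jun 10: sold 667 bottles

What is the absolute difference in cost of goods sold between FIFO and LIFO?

$1,082

FIFO COGS: 296 @ $15 + 311 @ $14 + 60 @ $11 = $9,454
LIFO COGS: 195 @ $16 + 277 @ $11 + 175 @ $11 + 20 @ $14 = $8,372
Difference = |$9,454 − $8,372| = $1,082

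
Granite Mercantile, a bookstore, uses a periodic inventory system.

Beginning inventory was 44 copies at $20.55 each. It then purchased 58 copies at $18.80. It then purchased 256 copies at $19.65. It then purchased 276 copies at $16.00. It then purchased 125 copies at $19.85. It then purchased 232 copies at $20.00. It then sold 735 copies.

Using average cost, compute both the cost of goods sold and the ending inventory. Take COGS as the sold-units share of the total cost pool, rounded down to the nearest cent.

Sale 1, sell 735: 735/991 × $18,562.25 → $13,767.15
Ending inventory (cost pool remaining) = $4,795.10

COGS = $13,767.15; ending inventory = $4,795.10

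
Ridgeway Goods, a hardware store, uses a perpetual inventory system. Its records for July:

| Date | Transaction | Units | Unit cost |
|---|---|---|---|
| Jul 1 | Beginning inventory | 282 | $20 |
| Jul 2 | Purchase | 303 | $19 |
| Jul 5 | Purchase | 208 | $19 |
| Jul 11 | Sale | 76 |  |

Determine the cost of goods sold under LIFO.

COGS = $1,444

Jul 11, 76 sold [LIFO — newest first]: 76 @ $19 = $1,444
Ending inventory: 282 @ $20 + 303 @ $19 + 132 @ $19 = $13,905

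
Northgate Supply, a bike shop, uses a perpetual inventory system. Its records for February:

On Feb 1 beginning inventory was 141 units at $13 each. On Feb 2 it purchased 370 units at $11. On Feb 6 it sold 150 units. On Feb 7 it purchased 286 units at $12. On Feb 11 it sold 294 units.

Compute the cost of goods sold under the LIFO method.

COGS = $5,170

Feb 6, 150 sold [LIFO — newest first]: 150 @ $11 = $1,650
Feb 11, 294 sold [LIFO — newest first]: 286 @ $12 + 8 @ $11 = $3,520
Total COGS = $1,650 + $3,520 = $5,170
Ending inventory: 141 @ $13 + 212 @ $11 = $4,165
Check: goods available $9,335 = COGS $5,170 + ending $4,165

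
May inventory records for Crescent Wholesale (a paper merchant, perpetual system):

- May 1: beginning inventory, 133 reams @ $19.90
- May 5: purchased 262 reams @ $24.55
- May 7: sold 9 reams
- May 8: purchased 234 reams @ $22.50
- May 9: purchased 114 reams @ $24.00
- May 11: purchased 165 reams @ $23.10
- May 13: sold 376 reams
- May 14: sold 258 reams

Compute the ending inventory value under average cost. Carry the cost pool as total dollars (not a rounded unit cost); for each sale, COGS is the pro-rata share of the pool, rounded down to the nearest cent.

Ending inventory = $6,097.20

After May 1: 133 on hand, pool $2,646.70 (≈ $19.9000 each)
After May 5: 395 on hand, pool $9,078.80 (≈ $22.9843 each)
May 7, sell 9: 9/395 × $9,078.80 → $206.85
After May 8: 620 on hand, pool $14,136.95 (≈ $22.8015 each)
After May 9: 734 on hand, pool $16,872.95 (≈ $22.9877 each)
After May 11: 899 on hand, pool $20,684.45 (≈ $23.0083 each)
May 13, sell 376: 376/899 × $20,684.45 → $8,651.11
May 14, sell 258: 258/523 × $12,033.34 → $5,936.14
Total COGS = $206.85 + $8,651.11 + $5,936.14 = $14,794.10
Ending inventory (cost pool remaining) = $6,097.20
Check: goods available $20,891.30 = COGS $14,794.10 + ending $6,097.20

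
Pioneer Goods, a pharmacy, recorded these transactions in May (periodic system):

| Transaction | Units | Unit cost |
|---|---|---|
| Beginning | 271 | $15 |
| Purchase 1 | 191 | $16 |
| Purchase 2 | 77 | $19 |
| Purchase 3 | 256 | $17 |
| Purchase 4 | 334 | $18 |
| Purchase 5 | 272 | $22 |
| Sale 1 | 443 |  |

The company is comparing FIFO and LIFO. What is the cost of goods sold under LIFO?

COGS = $9,062

FIFO COGS: 271 @ $15 + 172 @ $16 = $6,817
LIFO COGS: 272 @ $22 + 171 @ $18 = $9,062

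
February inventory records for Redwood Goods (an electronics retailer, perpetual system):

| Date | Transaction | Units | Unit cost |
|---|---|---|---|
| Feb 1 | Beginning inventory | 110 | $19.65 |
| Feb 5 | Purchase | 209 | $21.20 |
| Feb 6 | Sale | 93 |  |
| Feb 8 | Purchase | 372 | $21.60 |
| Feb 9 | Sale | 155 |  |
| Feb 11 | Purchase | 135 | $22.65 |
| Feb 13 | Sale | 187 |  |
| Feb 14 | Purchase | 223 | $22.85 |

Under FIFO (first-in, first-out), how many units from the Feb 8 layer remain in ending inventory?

Feb 6, 93 sold [FIFO — oldest first]: 93 @ $19.65 = $1,827.45
Feb 9, 155 sold [FIFO — oldest first]: 17 @ $19.65 + 138 @ $21.20 = $3,259.65
Feb 13, 187 sold [FIFO — oldest first]: 71 @ $21.20 + 116 @ $21.60 = $4,010.80
Total COGS = $1,827.45 + $3,259.65 + $4,010.80 = $9,097.90
Ending inventory: 256 @ $21.60 + 135 @ $22.65 + 223 @ $22.85 = $13,682.90

256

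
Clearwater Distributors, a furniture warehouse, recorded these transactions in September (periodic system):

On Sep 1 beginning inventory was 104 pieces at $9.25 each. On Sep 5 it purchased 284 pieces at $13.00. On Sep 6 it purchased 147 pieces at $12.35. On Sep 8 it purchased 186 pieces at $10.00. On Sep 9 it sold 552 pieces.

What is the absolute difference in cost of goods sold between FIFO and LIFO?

FIFO COGS: 104 @ $9.25 + 284 @ $13.00 + 147 @ $12.35 + 17 @ $10.00 = $6,639.45
LIFO COGS: 186 @ $10.00 + 147 @ $12.35 + 219 @ $13.00 = $6,522.45
Difference = |$6,639.45 − $6,522.45| = $117.00

$117.00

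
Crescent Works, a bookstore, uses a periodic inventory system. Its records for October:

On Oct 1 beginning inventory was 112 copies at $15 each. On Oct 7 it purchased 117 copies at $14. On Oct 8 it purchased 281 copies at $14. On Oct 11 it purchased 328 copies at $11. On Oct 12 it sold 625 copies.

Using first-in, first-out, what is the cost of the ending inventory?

Oct 12, 625 sold [FIFO — oldest first]: 112 @ $15 + 117 @ $14 + 281 @ $14 + 115 @ $11 = $8,517
Ending inventory: 213 @ $11 = $2,343

Ending inventory = $2,343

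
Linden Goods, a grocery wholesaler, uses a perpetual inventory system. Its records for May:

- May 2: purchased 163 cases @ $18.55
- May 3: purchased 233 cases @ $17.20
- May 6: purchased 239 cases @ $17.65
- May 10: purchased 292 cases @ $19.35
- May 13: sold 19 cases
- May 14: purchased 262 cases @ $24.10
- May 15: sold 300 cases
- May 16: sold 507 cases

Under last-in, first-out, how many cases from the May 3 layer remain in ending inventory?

May 13, 19 sold [LIFO — newest first]: 19 @ $19.35 = $367.65
May 15, 300 sold [LIFO — newest first]: 262 @ $24.10 + 38 @ $19.35 = $7,049.50
May 16, 507 sold [LIFO — newest first]: 235 @ $19.35 + 239 @ $17.65 + 33 @ $17.20 = $9,333.20
Total COGS = $367.65 + $7,049.50 + $9,333.20 = $16,750.35
Ending inventory: 163 @ $18.55 + 200 @ $17.20 = $6,463.65

200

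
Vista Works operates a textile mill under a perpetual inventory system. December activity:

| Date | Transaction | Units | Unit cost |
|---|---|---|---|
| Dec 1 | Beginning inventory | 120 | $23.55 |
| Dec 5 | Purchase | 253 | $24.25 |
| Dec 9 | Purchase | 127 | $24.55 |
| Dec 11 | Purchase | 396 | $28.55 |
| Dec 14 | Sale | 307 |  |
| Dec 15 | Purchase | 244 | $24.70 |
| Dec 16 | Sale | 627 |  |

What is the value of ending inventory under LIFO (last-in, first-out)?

Dec 14, 307 sold [LIFO — newest first]: 307 @ $28.55 = $8,764.85
Dec 16, 627 sold [LIFO — newest first]: 244 @ $24.70 + 89 @ $28.55 + 127 @ $24.55 + 167 @ $24.25 = $15,735.35
Total COGS = $8,764.85 + $15,735.35 = $24,500.20
Ending inventory: 120 @ $23.55 + 86 @ $24.25 = $4,911.50

Ending inventory = $4,911.50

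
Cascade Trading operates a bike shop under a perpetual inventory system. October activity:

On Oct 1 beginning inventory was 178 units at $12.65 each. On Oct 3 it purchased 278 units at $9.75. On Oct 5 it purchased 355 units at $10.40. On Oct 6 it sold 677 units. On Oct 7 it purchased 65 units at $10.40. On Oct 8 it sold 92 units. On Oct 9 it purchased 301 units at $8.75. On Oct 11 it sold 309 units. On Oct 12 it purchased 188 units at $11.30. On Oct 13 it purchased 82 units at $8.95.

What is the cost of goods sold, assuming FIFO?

Oct 6, 677 sold [FIFO — oldest first]: 178 @ $12.65 + 278 @ $9.75 + 221 @ $10.40 = $7,260.60
Oct 8, 92 sold [FIFO — oldest first]: 92 @ $10.40 = $956.80
Oct 11, 309 sold [FIFO — oldest first]: 42 @ $10.40 + 65 @ $10.40 + 202 @ $8.75 = $2,880.30
Total COGS = $7,260.60 + $956.80 + $2,880.30 = $11,097.70
Ending inventory: 99 @ $8.75 + 188 @ $11.30 + 82 @ $8.95 = $3,724.55
Check: goods available $14,822.25 = COGS $11,097.70 + ending $3,724.55

COGS = $11,097.70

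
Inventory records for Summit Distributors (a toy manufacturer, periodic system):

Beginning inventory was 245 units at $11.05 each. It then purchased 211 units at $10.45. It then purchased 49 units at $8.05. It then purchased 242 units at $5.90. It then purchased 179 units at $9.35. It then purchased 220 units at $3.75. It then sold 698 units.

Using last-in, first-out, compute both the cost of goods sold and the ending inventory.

Sale 1 (698) [LIFO — newest first]: 220 @ $3.75 + 179 @ $9.35 + 242 @ $5.90 + 49 @ $8.05 + 8 @ $10.45 = $4,404.50
Ending inventory: 245 @ $11.05 + 203 @ $10.45 = $4,828.60

COGS = $4,404.50; ending inventory = $4,828.60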